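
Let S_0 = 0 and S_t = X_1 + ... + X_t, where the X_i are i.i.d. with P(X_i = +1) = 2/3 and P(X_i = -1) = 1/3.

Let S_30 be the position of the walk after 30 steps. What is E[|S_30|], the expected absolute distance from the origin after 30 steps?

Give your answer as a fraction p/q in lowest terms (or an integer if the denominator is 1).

S_30 takes values m ≡ 0 (mod 2) with |m| ≤ 30; P(S_30=m) = C(30,(30+m)/2) · (2/3)^((30+m)/2) · (1/3)^((30-m)/2).
Distribution: P(S=-30)=1/205891132094649, P(S=-28)=20/68630377364883, P(S=-26)=580/68630377364883, P(S=-24)=32480/205891132094649, P(S=-22)=16240/7625597484987, P(S=-20)=168896/7625597484987, P(S=-18)=4222400/22876792454961, P(S=-16)=9651200/7625597484987, P(S=-14)=55494400/7625597484987, P(S=-12)=2441753600/68630377364883, P(S=-10)=3418455040/22876792454961, P(S=-8)=12430745600/22876792454961, P(S=-6)=118092083200/68630377364883, P(S=-4)=36336025600/7625597484987, P(S=-2)=88244633600/7625597484987, P(S=0)=564765655040/22876792454961, P(S=2)=352978534400/7625597484987, P(S=4)=581376409600/7625597484987, P(S=6)=7557893324800/68630377364883, P(S=8)=3182270873600/22876792454961, P(S=10)=3500497960960/22876792454961, P(S=12)=10001422745600/68630377364883, P(S=14)=909220249600/7625597484987, P(S=16)=632501043200/7625597484987, P(S=18)=1106876825600/22876792454961, P(S=20)=177100292096/7625597484987, P(S=22)=68115496960/7625597484987, P(S=24)=544923975680/205891132094649, P(S=26)=38923141120/68630377364883, P(S=28)=5368709120/68630377364883, P(S=30)=1073741824/205891132094649
E[|S_30|] = Σ_m |m|·P(S_30=m) = 8572735215010/847288609443

Answer: 8572735215010/847288609443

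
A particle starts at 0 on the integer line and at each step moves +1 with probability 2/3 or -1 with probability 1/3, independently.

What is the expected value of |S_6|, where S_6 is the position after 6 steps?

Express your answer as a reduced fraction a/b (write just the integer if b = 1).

Answer: 602/243

Derivation:
S_6 takes values m ≡ 0 (mod 2) with |m| ≤ 6; P(S_6=m) = C(6,(6+m)/2) · (2/3)^((6+m)/2) · (1/3)^((6-m)/2).
Distribution: P(S=-6)=1/729, P(S=-4)=4/243, P(S=-2)=20/243, P(S=0)=160/729, P(S=2)=80/243, P(S=4)=64/243, P(S=6)=64/729
E[|S_6|] = Σ_m |m|·P(S_6=m) = 602/243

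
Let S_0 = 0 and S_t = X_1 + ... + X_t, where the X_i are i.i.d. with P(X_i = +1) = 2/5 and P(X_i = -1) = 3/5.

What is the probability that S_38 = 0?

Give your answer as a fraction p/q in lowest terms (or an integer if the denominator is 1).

To be at 0 after 38 steps: need exactly 19 steps of +1 and 19 of -1.
Number of such sequences: C(38,19) = 35345263800
Each has probability (2/5)^19 · (3/5)^19 = 609359740010496/363797880709171295166015625
P = 35345263800 · 609359740010496/363797880709171295166015625 = 861519230390815835553792/14551915228366851806640625

Answer: 861519230390815835553792/14551915228366851806640625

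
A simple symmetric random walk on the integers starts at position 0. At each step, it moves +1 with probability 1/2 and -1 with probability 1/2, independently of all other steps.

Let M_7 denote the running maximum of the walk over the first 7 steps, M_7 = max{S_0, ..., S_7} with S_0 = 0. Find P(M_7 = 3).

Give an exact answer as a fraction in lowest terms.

Answer: 21/128

Derivation:
Let M_7 = max(S_0,...,S_7). Use the reflection principle: for j ≥ 1, #{paths with M_7 ≥ j} = #{S_7 ≥ j} + #{S_7 ≥ j+1}.
By reflection, #{M_7 ≥ 3} = #{S_7 ≥ 3} + #{S_7 ≥ 4} = 29 + 8 = 37.
#{M_7 ≥ 4} = #{S_7 ≥ 4} + #{S_7 ≥ 5} = 8 + 8 = 16.
#{M_7 = 3} = 37 - 16 = 21.
P(M_7 = 3) = 21/128 = 21/128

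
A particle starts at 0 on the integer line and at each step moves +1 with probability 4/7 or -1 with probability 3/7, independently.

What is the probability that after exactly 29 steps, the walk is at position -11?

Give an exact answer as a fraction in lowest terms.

Answer: 1307730180643675176960/459986536544739960976801

Derivation:
To reach position -11 after 29 steps: need 9 steps of +1 and 20 steps of -1.
Number of such sequences: C(29,9) = 10015005
Each has probability (4/7)^9 · (3/7)^20 = 914039610015744/3219905755813179726837607
P = 10015005 · 914039610015744/3219905755813179726837607 = 1307730180643675176960/459986536544739960976801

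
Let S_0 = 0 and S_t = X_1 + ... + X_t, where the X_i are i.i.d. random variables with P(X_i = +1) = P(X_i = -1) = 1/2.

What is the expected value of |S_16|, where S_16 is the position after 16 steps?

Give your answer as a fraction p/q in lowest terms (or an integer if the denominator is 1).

S_16 takes values m ≡ 0 (mod 2) with |m| ≤ 16; P(S_16=m) = C(16,(16+m)/2)/2^16.
Total paths: 2^16 = 65536
Distribution: P(S=-16)=1/65536, P(S=-14)=16/65536, P(S=-12)=120/65536, P(S=-10)=560/65536, P(S=-8)=1820/65536, P(S=-6)=4368/65536, P(S=-4)=8008/65536, P(S=-2)=11440/65536, P(S=0)=12870/65536, P(S=2)=11440/65536, P(S=4)=8008/65536, P(S=6)=4368/65536, P(S=8)=1820/65536, P(S=10)=560/65536, P(S=12)=120/65536, P(S=14)=16/65536, P(S=16)=1/65536
E[|S_16|] = Σ_m |m|·P(S_16=m) = 205920/65536 = 6435/2048

Answer: 6435/2048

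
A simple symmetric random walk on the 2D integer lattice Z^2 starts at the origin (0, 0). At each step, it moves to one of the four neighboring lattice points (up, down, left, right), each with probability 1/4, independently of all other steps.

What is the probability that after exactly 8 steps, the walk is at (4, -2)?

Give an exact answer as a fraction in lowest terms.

Let h be the number of horizontal steps (so 8-h are vertical). To end at (4,-2) need (h+4)/2 right-steps and ((8-h)-2)/2 up-steps.
Sum over h with 4 ≤ h ≤ 6, h ≡ 0 (mod 2), 8-h ≡ 0 (mod 2):
h=4: C(8,4)·C(4,4)·C(4,1) = 70·1·4 = 280
h=6: C(8,6)·C(6,5)·C(2,0) = 28·6·1 = 168
Total favorable: 448
Total paths: 4^8 = 65536
P = 448/65536 = 7/1024

Answer: 7/1024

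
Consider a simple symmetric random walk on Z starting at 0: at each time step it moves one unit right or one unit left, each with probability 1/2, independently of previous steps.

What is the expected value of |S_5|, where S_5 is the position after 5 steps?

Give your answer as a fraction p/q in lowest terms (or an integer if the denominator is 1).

S_5 takes values m ≡ 1 (mod 2) with |m| ≤ 5; P(S_5=m) = C(5,(5+m)/2)/2^5.
Total paths: 2^5 = 32
Distribution: P(S=-5)=1/32, P(S=-3)=5/32, P(S=-1)=10/32, P(S=1)=10/32, P(S=3)=5/32, P(S=5)=1/32
E[|S_5|] = Σ_m |m|·P(S_5=m) = 60/32 = 15/8

Answer: 15/8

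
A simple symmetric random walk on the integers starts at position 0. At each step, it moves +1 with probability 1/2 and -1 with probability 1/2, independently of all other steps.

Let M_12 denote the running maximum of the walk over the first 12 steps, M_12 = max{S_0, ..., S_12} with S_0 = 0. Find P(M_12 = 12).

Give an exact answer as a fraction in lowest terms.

Answer: 1/4096

Derivation:
Let M_12 = max(S_0,...,S_12). Use the reflection principle: for j ≥ 1, #{paths with M_12 ≥ j} = #{S_12 ≥ j} + #{S_12 ≥ j+1}.
By reflection, #{M_12 ≥ 12} = #{S_12 ≥ 12} + #{S_12 ≥ 13} = 1 + 0 = 1.
#{M_12 ≥ 13} = #{S_12 ≥ 13} + #{S_12 ≥ 14} = 0 + 0 = 0.
#{M_12 = 12} = 1 - 0 = 1.
P(M_12 = 12) = 1/4096 = 1/4096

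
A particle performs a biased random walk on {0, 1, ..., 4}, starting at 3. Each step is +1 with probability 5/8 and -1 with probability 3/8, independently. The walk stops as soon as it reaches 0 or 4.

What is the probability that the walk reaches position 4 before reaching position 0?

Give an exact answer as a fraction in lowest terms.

Answer: 245/272

Derivation:
Biased walk: p = 5/8, q = 3/8, r = q/p = 3/5
Gambler's ruin: P(hit 4 before 0 | start at 3) = (1 - r^a)/(1 - r^N)
r^3 = 27/125; r^4 = 81/625
P = (1 - 27/125) / (1 - 81/625) = 98/125 / 544/625 = 245/272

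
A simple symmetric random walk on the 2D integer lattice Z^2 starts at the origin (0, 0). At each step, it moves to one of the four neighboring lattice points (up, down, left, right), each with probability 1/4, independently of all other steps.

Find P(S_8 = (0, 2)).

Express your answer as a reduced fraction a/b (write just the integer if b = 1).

Let h be the number of horizontal steps (so 8-h are vertical). To end at (0,2) need (h+0)/2 right-steps and ((8-h)+2)/2 up-steps.
Sum over h with 0 ≤ h ≤ 6, h ≡ 0 (mod 2), 8-h ≡ 0 (mod 2):
h=0: C(8,0)·C(0,0)·C(8,5) = 1·1·56 = 56
h=2: C(8,2)·C(2,1)·C(6,4) = 28·2·15 = 840
h=4: C(8,4)·C(4,2)·C(4,3) = 70·6·4 = 1680
h=6: C(8,6)·C(6,3)·C(2,2) = 28·20·1 = 560
Total favorable: 3136
Total paths: 4^8 = 65536
P = 3136/65536 = 49/1024

Answer: 49/1024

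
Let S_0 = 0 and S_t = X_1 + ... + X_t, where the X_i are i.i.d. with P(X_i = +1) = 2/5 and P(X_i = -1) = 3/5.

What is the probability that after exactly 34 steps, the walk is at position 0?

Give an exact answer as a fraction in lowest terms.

Answer: 7900031552811535171584/116415321826934814453125

Derivation:
To be at 0 after 34 steps: need exactly 17 steps of +1 and 17 of -1.
Number of such sequences: C(34,17) = 2333606220
Each has probability (2/5)^17 · (3/5)^17 = 16926659444736/582076609134674072265625
P = 2333606220 · 16926659444736/582076609134674072265625 = 7900031552811535171584/116415321826934814453125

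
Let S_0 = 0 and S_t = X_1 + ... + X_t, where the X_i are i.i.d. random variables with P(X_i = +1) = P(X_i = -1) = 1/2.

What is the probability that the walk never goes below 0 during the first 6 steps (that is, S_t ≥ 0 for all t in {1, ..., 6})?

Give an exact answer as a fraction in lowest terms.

Let f(t,s) = #length-t paths at position s with S_1..S_t all ≥ 0.
f(t,s) = f(t-1,s-1) + f(t-1,s+1) for s ≥ 0; f(t,s) = 0 for s < 0.
t=0: f(0,0)=1
t=1: f(1,1)=1
t=2: f(2,0)=1 f(2,2)=1
t=3: f(3,1)=2 f(3,3)=1
t=4: f(4,0)=2 f(4,2)=3 f(4,4)=1
t=5: f(5,1)=5 f(5,3)=4 f(5,5)=1
t=6: f(6,0)=5 f(6,2)=9 f(6,4)=5 f(6,6)=1
Σ_s f(6,s) = 20
P = 20/64 = 5/16

Answer: 5/16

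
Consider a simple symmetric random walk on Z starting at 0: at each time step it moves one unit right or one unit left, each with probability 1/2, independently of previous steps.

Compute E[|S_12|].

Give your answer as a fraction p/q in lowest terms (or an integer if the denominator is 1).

Answer: 693/256

Derivation:
S_12 takes values m ≡ 0 (mod 2) with |m| ≤ 12; P(S_12=m) = C(12,(12+m)/2)/2^12.
Total paths: 2^12 = 4096
Distribution: P(S=-12)=1/4096, P(S=-10)=12/4096, P(S=-8)=66/4096, P(S=-6)=220/4096, P(S=-4)=495/4096, P(S=-2)=792/4096, P(S=0)=924/4096, P(S=2)=792/4096, P(S=4)=495/4096, P(S=6)=220/4096, P(S=8)=66/4096, P(S=10)=12/4096, P(S=12)=1/4096
E[|S_12|] = Σ_m |m|·P(S_12=m) = 11088/4096 = 693/256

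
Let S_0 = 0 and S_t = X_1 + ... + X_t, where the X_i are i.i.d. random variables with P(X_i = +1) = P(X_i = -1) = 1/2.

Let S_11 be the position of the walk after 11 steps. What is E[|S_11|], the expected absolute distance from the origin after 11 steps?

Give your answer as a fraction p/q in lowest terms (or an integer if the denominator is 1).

S_11 takes values m ≡ 1 (mod 2) with |m| ≤ 11; P(S_11=m) = C(11,(11+m)/2)/2^11.
Total paths: 2^11 = 2048
Distribution: P(S=-11)=1/2048, P(S=-9)=11/2048, P(S=-7)=55/2048, P(S=-5)=165/2048, P(S=-3)=330/2048, P(S=-1)=462/2048, P(S=1)=462/2048, P(S=3)=330/2048, P(S=5)=165/2048, P(S=7)=55/2048, P(S=9)=11/2048, P(S=11)=1/2048
E[|S_11|] = Σ_m |m|·P(S_11=m) = 5544/2048 = 693/256

Answer: 693/256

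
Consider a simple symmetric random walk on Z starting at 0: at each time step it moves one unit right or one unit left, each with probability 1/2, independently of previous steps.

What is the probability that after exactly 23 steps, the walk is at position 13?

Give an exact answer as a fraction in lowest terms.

Answer: 33649/8388608

Derivation:
To reach position 13 after 23 steps: need 18 steps of +1 and 5 of -1.
Favorable paths: C(23,18) = 33649
Total paths: 2^23 = 8388608
P = 33649/8388608 = 33649/8388608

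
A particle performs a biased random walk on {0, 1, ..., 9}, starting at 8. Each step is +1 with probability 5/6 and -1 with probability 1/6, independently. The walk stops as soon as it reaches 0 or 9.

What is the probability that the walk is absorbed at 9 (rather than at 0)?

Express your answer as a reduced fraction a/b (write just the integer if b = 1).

Answer: 488280/488281

Derivation:
Biased walk: p = 5/6, q = 1/6, r = q/p = 1/5
Gambler's ruin: P(hit 9 before 0 | start at 8) = (1 - r^a)/(1 - r^N)
r^8 = 1/390625; r^9 = 1/1953125
P = (1 - 1/390625) / (1 - 1/1953125) = 390624/390625 / 1953124/1953125 = 488280/488281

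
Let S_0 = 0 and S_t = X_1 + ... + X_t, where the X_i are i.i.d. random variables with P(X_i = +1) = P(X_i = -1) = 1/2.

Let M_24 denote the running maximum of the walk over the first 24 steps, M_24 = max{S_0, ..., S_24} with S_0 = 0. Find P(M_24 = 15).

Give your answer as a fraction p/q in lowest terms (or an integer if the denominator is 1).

Answer: 5313/8388608

Derivation:
Let M_24 = max(S_0,...,S_24). Use the reflection principle: for j ≥ 1, #{paths with M_24 ≥ j} = #{S_24 ≥ j} + #{S_24 ≥ j+1}.
By reflection, #{M_24 ≥ 15} = #{S_24 ≥ 15} + #{S_24 ≥ 16} = 12951 + 12951 = 25902.
#{M_24 ≥ 16} = #{S_24 ≥ 16} + #{S_24 ≥ 17} = 12951 + 2325 = 15276.
#{M_24 = 15} = 25902 - 15276 = 10626.
P(M_24 = 15) = 10626/16777216 = 5313/8388608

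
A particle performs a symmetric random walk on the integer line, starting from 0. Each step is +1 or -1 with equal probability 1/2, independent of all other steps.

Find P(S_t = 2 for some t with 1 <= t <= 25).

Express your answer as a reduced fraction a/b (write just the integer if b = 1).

Answer: 2894229/4194304

Derivation:
Count via complement. Let g(t,s) = #length-t paths at position s with S_1..S_t all ≠ 2.
g(t,s) = g(t-1,s-1) + g(t-1,s+1) for s ≠ 2; g(t,2) = 0.
t=0: g(0,0)=1
t=1: g(1,-1)=1 g(1,1)=1
t=2: g(2,-2)=1 g(2,0)=2
t=3: g(3,-3)=1 g(3,-1)=3 g(3,1)=2
t=4: g(4,-4)=1 g(4,-2)=4 g(4,0)=5
t=5: g(5,-5)=1 g(5,-3)=5 g(5,-1)=9 g(5,1)=5
t=6: g(6,-6)=1 g(6,-4)=6 g(6,-2)=14 g(6,0)=14
t=7: g(7,-7)=1 g(7,-5)=7 g(7,-3)=20 g(7,-1)=28 g(7,1)=14
t=8: g(8,-8)=1 g(8,-6)=8 g(8,-4)=27 g(8,-2)=48 g(8,0)=42
t=9: g(9,-9)=1 g(9,-7)=9 g(9,-5)=35 g(9,-3)=75 g(9,-1)=90 g(9,1)=42
t=10: g(10,-10)=1 g(10,-8)=10 g(10,-6)=44 g(10,-4)=110 g(10,-2)=165 g(10,0)=132
t=11: g(11,-11)=1 g(11,-9)=11 g(11,-7)=54 g(11,-5)=154 g(11,-3)=275 g(11,-1)=297 g(11,1)=132
t=12: g(12,-12)=1 g(12,-10)=12 g(12,-8)=65 g(12,-6)=208 g(12,-4)=429 g(12,-2)=572 g(12,0)=429
t=13: g(13,-13)=1 g(13,-11)=13 g(13,-9)=77 g(13,-7)=273 g(13,-5)=637 g(13,-3)=1001 g(13,-1)=1001 g(13,1)=429
t=14: g(14,-14)=1 g(14,-12)=14 g(14,-10)=90 g(14,-8)=350 g(14,-6)=910 g(14,-4)=1638 g(14,-2)=2002 g(14,0)=1430
t=15: g(15,-15)=1 g(15,-13)=15 g(15,-11)=104 g(15,-9)=440 g(15,-7)=1260 g(15,-5)=2548 g(15,-3)=3640 g(15,-1)=3432 g(15,1)=1430
t=16: g(16,-16)=1 g(16,-14)=16 g(16,-12)=119 g(16,-10)=544 g(16,-8)=1700 g(16,-6)=3808 g(16,-4)=6188 g(16,-2)=7072 g(16,0)=4862
t=17: g(17,-17)=1 g(17,-15)=17 g(17,-13)=135 g(17,-11)=663 g(17,-9)=2244 g(17,-7)=5508 g(17,-5)=9996 g(17,-3)=13260 g(17,-1)=11934 g(17,1)=4862
t=18: g(18,-18)=1 g(18,-16)=18 g(18,-14)=152 g(18,-12)=798 g(18,-10)=2907 g(18,-8)=7752 g(18,-6)=15504 g(18,-4)=23256 g(18,-2)=25194 g(18,0)=16796
t=19: g(19,-19)=1 g(19,-17)=19 g(19,-15)=170 g(19,-13)=950 g(19,-11)=3705 g(19,-9)=10659 g(19,-7)=23256 g(19,-5)=38760 g(19,-3)=48450 g(19,-1)=41990 g(19,1)=16796
t=20: g(20,-20)=1 g(20,-18)=20 g(20,-16)=189 g(20,-14)=1120 g(20,-12)=4655 g(20,-10)=14364 g(20,-8)=33915 g(20,-6)=62016 g(20,-4)=87210 g(20,-2)=90440 g(20,0)=58786
t=21: g(21,-21)=1 g(21,-19)=21 g(21,-17)=209 g(21,-15)=1309 g(21,-13)=5775 g(21,-11)=19019 g(21,-9)=48279 g(21,-7)=95931 g(21,-5)=149226 g(21,-3)=177650 g(21,-1)=149226 g(21,1)=58786
t=22: g(22,-22)=1 g(22,-20)=22 g(22,-18)=230 g(22,-16)=1518 g(22,-14)=7084 g(22,-12)=24794 g(22,-10)=67298 g(22,-8)=144210 g(22,-6)=245157 g(22,-4)=326876 g(22,-2)=326876 g(22,0)=208012
t=23: g(23,-23)=1 g(23,-21)=23 g(23,-19)=252 g(23,-17)=1748 g(23,-15)=8602 g(23,-13)=31878 g(23,-11)=92092 g(23,-9)=211508 g(23,-7)=389367 g(23,-5)=572033 g(23,-3)=653752 g(23,-1)=534888 g(23,1)=208012
t=24: g(24,-24)=1 g(24,-22)=24 g(24,-20)=275 g(24,-18)=2000 g(24,-16)=10350 g(24,-14)=40480 g(24,-12)=123970 g(24,-10)=303600 g(24,-8)=600875 g(24,-6)=961400 g(24,-4)=1225785 g(24,-2)=1188640 g(24,0)=742900
t=25: g(25,-25)=1 g(25,-23)=25 g(25,-21)=299 g(25,-19)=2275 g(25,-17)=12350 g(25,-15)=50830 g(25,-13)=164450 g(25,-11)=427570 g(25,-9)=904475 g(25,-7)=1562275 g(25,-5)=2187185 g(25,-3)=2414425 g(25,-1)=1931540 g(25,1)=742900
Paths never hitting 2: Σ_s g(25,s) = 10400600
Paths hitting 2: 2^25 - 10400600 = 23153832
P = 23153832/33554432 = 2894229/4194304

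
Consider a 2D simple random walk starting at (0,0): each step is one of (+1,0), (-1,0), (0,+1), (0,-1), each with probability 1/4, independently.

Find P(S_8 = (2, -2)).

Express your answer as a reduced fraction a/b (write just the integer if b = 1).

Answer: 245/8192

Derivation:
Let h be the number of horizontal steps (so 8-h are vertical). To end at (2,-2) need (h+2)/2 right-steps and ((8-h)-2)/2 up-steps.
Sum over h with 2 ≤ h ≤ 6, h ≡ 0 (mod 2), 8-h ≡ 0 (mod 2):
h=2: C(8,2)·C(2,2)·C(6,2) = 28·1·15 = 420
h=4: C(8,4)·C(4,3)·C(4,1) = 70·4·4 = 1120
h=6: C(8,6)·C(6,4)·C(2,0) = 28·15·1 = 420
Total favorable: 1960
Total paths: 4^8 = 65536
P = 1960/65536 = 245/8192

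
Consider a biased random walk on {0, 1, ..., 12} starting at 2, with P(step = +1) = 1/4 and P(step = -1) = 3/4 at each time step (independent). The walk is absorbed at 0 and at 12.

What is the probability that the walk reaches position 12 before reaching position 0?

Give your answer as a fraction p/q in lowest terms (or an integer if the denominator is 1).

Answer: 1/66430

Derivation:
Biased walk: p = 1/4, q = 3/4, r = q/p = 3
Gambler's ruin: P(hit 12 before 0 | start at 2) = (1 - r^a)/(1 - r^N)
r^2 = 9; r^12 = 531441
P = (1 - 9) / (1 - 531441) = -8 / -531440 = 1/66430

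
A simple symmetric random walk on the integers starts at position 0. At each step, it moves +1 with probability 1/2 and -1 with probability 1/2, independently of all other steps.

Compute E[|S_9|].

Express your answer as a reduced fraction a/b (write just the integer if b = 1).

S_9 takes values m ≡ 1 (mod 2) with |m| ≤ 9; P(S_9=m) = C(9,(9+m)/2)/2^9.
Total paths: 2^9 = 512
Distribution: P(S=-9)=1/512, P(S=-7)=9/512, P(S=-5)=36/512, P(S=-3)=84/512, P(S=-1)=126/512, P(S=1)=126/512, P(S=3)=84/512, P(S=5)=36/512, P(S=7)=9/512, P(S=9)=1/512
E[|S_9|] = Σ_m |m|·P(S_9=m) = 1260/512 = 315/128

Answer: 315/128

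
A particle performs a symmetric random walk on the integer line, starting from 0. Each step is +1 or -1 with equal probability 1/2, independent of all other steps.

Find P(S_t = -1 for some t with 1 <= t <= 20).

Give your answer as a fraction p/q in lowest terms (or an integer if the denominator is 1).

Count via complement. Let g(t,s) = #length-t paths at position s with S_1..S_t all ≠ -1.
g(t,s) = g(t-1,s-1) + g(t-1,s+1) for s ≠ -1; g(t,-1) = 0.
t=0: g(0,0)=1
t=1: g(1,1)=1
t=2: g(2,0)=1 g(2,2)=1
t=3: g(3,1)=2 g(3,3)=1
t=4: g(4,0)=2 g(4,2)=3 g(4,4)=1
t=5: g(5,1)=5 g(5,3)=4 g(5,5)=1
t=6: g(6,0)=5 g(6,2)=9 g(6,4)=5 g(6,6)=1
t=7: g(7,1)=14 g(7,3)=14 g(7,5)=6 g(7,7)=1
t=8: g(8,0)=14 g(8,2)=28 g(8,4)=20 g(8,6)=7 g(8,8)=1
t=9: g(9,1)=42 g(9,3)=48 g(9,5)=27 g(9,7)=8 g(9,9)=1
t=10: g(10,0)=42 g(10,2)=90 g(10,4)=75 g(10,6)=35 g(10,8)=9 g(10,10)=1
t=11: g(11,1)=132 g(11,3)=165 g(11,5)=110 g(11,7)=44 g(11,9)=10 g(11,11)=1
t=12: g(12,0)=132 g(12,2)=297 g(12,4)=275 g(12,6)=154 g(12,8)=54 g(12,10)=11 g(12,12)=1
t=13: g(13,1)=429 g(13,3)=572 g(13,5)=429 g(13,7)=208 g(13,9)=65 g(13,11)=12 g(13,13)=1
t=14: g(14,0)=429 g(14,2)=1001 g(14,4)=1001 g(14,6)=637 g(14,8)=273 g(14,10)=77 g(14,12)=13 g(14,14)=1
t=15: g(15,1)=1430 g(15,3)=2002 g(15,5)=1638 g(15,7)=910 g(15,9)=350 g(15,11)=90 g(15,13)=14 g(15,15)=1
t=16: g(16,0)=1430 g(16,2)=3432 g(16,4)=3640 g(16,6)=2548 g(16,8)=1260 g(16,10)=440 g(16,12)=104 g(16,14)=15 g(16,16)=1
t=17: g(17,1)=4862 g(17,3)=7072 g(17,5)=6188 g(17,7)=3808 g(17,9)=1700 g(17,11)=544 g(17,13)=119 g(17,15)=16 g(17,17)=1
t=18: g(18,0)=4862 g(18,2)=11934 g(18,4)=13260 g(18,6)=9996 g(18,8)=5508 g(18,10)=2244 g(18,12)=663 g(18,14)=135 g(18,16)=17 g(18,18)=1
t=19: g(19,1)=16796 g(19,3)=25194 g(19,5)=23256 g(19,7)=15504 g(19,9)=7752 g(19,11)=2907 g(19,13)=798 g(19,15)=152 g(19,17)=18 g(19,19)=1
t=20: g(20,0)=16796 g(20,2)=41990 g(20,4)=48450 g(20,6)=38760 g(20,8)=23256 g(20,10)=10659 g(20,12)=3705 g(20,14)=950 g(20,16)=170 g(20,18)=19 g(20,20)=1
Paths never hitting -1: Σ_s g(20,s) = 184756
Paths hitting -1: 2^20 - 184756 = 863820
P = 863820/1048576 = 215955/262144

Answer: 215955/262144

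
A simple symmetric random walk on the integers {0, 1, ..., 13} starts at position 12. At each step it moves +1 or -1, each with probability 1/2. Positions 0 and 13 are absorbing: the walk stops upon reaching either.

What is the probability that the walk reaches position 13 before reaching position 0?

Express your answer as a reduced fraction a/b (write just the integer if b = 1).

Answer: 12/13

Derivation:
Symmetric walk (p = 1/2): the harmonic-function argument gives P(hit 13 before 0 | start at 12) = a/N.
P = 12/13 = 12/13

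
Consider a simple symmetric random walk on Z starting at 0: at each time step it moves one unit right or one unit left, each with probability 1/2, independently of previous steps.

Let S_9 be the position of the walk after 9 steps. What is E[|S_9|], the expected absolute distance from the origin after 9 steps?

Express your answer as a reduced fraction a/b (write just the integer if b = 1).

Answer: 315/128

Derivation:
S_9 takes values m ≡ 1 (mod 2) with |m| ≤ 9; P(S_9=m) = C(9,(9+m)/2)/2^9.
Total paths: 2^9 = 512
Distribution: P(S=-9)=1/512, P(S=-7)=9/512, P(S=-5)=36/512, P(S=-3)=84/512, P(S=-1)=126/512, P(S=1)=126/512, P(S=3)=84/512, P(S=5)=36/512, P(S=7)=9/512, P(S=9)=1/512
E[|S_9|] = Σ_m |m|·P(S_9=m) = 1260/512 = 315/128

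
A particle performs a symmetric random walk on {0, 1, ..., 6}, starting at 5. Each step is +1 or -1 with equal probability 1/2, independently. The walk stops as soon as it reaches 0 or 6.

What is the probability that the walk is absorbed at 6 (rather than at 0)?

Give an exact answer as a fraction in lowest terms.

Answer: 5/6

Derivation:
Symmetric walk (p = 1/2): the harmonic-function argument gives P(hit 6 before 0 | start at 5) = a/N.
P = 5/6 = 5/6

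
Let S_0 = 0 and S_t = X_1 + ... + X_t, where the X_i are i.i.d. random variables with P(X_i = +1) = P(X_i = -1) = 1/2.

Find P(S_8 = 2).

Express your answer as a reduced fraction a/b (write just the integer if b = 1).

Answer: 7/32

Derivation:
To reach position 2 after 8 steps: need 5 steps of +1 and 3 of -1.
Favorable paths: C(8,5) = 56
Total paths: 2^8 = 256
P = 56/256 = 7/32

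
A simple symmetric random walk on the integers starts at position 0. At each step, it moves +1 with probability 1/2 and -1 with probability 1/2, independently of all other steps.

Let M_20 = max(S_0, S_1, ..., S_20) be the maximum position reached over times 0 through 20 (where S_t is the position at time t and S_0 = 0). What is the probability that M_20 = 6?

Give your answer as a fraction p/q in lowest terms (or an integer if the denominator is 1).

Let M_20 = max(S_0,...,S_20). Use the reflection principle: for j ≥ 1, #{paths with M_20 ≥ j} = #{S_20 ≥ j} + #{S_20 ≥ j+1}.
By reflection, #{M_20 ≥ 6} = #{S_20 ≥ 6} + #{S_20 ≥ 7} = 137980 + 60460 = 198440.
#{M_20 ≥ 7} = #{S_20 ≥ 7} + #{S_20 ≥ 8} = 60460 + 60460 = 120920.
#{M_20 = 6} = 198440 - 120920 = 77520.
P(M_20 = 6) = 77520/1048576 = 4845/65536

Answer: 4845/65536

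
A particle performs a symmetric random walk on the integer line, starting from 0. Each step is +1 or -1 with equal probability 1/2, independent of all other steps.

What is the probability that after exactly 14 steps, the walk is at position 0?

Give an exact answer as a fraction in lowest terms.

To return to 0 after 14 steps: need exactly 7 steps of +1 and 7 of -1.
Favorable paths: C(14,7) = 3432
Total paths: 2^14 = 16384
P = 3432/16384 = 429/2048

Answer: 429/2048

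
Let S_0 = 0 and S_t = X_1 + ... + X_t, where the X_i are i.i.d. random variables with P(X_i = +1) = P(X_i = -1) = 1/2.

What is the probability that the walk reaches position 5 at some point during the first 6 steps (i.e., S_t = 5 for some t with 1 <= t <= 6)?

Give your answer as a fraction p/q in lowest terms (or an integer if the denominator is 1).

Answer: 1/32

Derivation:
Count via complement. Let g(t,s) = #length-t paths at position s with S_1..S_t all ≠ 5.
g(t,s) = g(t-1,s-1) + g(t-1,s+1) for s ≠ 5; g(t,5) = 0.
t=0: g(0,0)=1
t=1: g(1,-1)=1 g(1,1)=1
t=2: g(2,-2)=1 g(2,0)=2 g(2,2)=1
t=3: g(3,-3)=1 g(3,-1)=3 g(3,1)=3 g(3,3)=1
t=4: g(4,-4)=1 g(4,-2)=4 g(4,0)=6 g(4,2)=4 g(4,4)=1
t=5: g(5,-5)=1 g(5,-3)=5 g(5,-1)=10 g(5,1)=10 g(5,3)=5
t=6: g(6,-6)=1 g(6,-4)=6 g(6,-2)=15 g(6,0)=20 g(6,2)=15 g(6,4)=5
Paths never hitting 5: Σ_s g(6,s) = 62
Paths hitting 5: 2^6 - 62 = 2
P = 2/64 = 1/32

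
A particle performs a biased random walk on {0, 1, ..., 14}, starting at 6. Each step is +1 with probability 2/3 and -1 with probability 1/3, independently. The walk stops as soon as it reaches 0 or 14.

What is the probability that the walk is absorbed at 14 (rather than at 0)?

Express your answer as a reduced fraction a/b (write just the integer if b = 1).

Biased walk: p = 2/3, q = 1/3, r = q/p = 1/2
Gambler's ruin: P(hit 14 before 0 | start at 6) = (1 - r^a)/(1 - r^N)
r^6 = 1/64; r^14 = 1/16384
P = (1 - 1/64) / (1 - 1/16384) = 63/64 / 16383/16384 = 5376/5461

Answer: 5376/5461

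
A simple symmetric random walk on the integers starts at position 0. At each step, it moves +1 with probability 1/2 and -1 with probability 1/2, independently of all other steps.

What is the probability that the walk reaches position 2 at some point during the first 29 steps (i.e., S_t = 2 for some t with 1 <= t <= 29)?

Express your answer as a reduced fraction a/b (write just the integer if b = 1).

Answer: 23859587/33554432

Derivation:
Count via complement. Let g(t,s) = #length-t paths at position s with S_1..S_t all ≠ 2.
g(t,s) = g(t-1,s-1) + g(t-1,s+1) for s ≠ 2; g(t,2) = 0.
t=0: g(0,0)=1
t=1: g(1,-1)=1 g(1,1)=1
t=2: g(2,-2)=1 g(2,0)=2
t=3: g(3,-3)=1 g(3,-1)=3 g(3,1)=2
t=4: g(4,-4)=1 g(4,-2)=4 g(4,0)=5
t=5: g(5,-5)=1 g(5,-3)=5 g(5,-1)=9 g(5,1)=5
t=6: g(6,-6)=1 g(6,-4)=6 g(6,-2)=14 g(6,0)=14
t=7: g(7,-7)=1 g(7,-5)=7 g(7,-3)=20 g(7,-1)=28 g(7,1)=14
t=8: g(8,-8)=1 g(8,-6)=8 g(8,-4)=27 g(8,-2)=48 g(8,0)=42
t=9: g(9,-9)=1 g(9,-7)=9 g(9,-5)=35 g(9,-3)=75 g(9,-1)=90 g(9,1)=42
t=10: g(10,-10)=1 g(10,-8)=10 g(10,-6)=44 g(10,-4)=110 g(10,-2)=165 g(10,0)=132
t=11: g(11,-11)=1 g(11,-9)=11 g(11,-7)=54 g(11,-5)=154 g(11,-3)=275 g(11,-1)=297 g(11,1)=132
t=12: g(12,-12)=1 g(12,-10)=12 g(12,-8)=65 g(12,-6)=208 g(12,-4)=429 g(12,-2)=572 g(12,0)=429
t=13: g(13,-13)=1 g(13,-11)=13 g(13,-9)=77 g(13,-7)=273 g(13,-5)=637 g(13,-3)=1001 g(13,-1)=1001 g(13,1)=429
t=14: g(14,-14)=1 g(14,-12)=14 g(14,-10)=90 g(14,-8)=350 g(14,-6)=910 g(14,-4)=1638 g(14,-2)=2002 g(14,0)=1430
t=15: g(15,-15)=1 g(15,-13)=15 g(15,-11)=104 g(15,-9)=440 g(15,-7)=1260 g(15,-5)=2548 g(15,-3)=3640 g(15,-1)=3432 g(15,1)=1430
t=16: g(16,-16)=1 g(16,-14)=16 g(16,-12)=119 g(16,-10)=544 g(16,-8)=1700 g(16,-6)=3808 g(16,-4)=6188 g(16,-2)=7072 g(16,0)=4862
t=17: g(17,-17)=1 g(17,-15)=17 g(17,-13)=135 g(17,-11)=663 g(17,-9)=2244 g(17,-7)=5508 g(17,-5)=9996 g(17,-3)=13260 g(17,-1)=11934 g(17,1)=4862
t=18: g(18,-18)=1 g(18,-16)=18 g(18,-14)=152 g(18,-12)=798 g(18,-10)=2907 g(18,-8)=7752 g(18,-6)=15504 g(18,-4)=23256 g(18,-2)=25194 g(18,0)=16796
t=19: g(19,-19)=1 g(19,-17)=19 g(19,-15)=170 g(19,-13)=950 g(19,-11)=3705 g(19,-9)=10659 g(19,-7)=23256 g(19,-5)=38760 g(19,-3)=48450 g(19,-1)=41990 g(19,1)=16796
t=20: g(20,-20)=1 g(20,-18)=20 g(20,-16)=189 g(20,-14)=1120 g(20,-12)=4655 g(20,-10)=14364 g(20,-8)=33915 g(20,-6)=62016 g(20,-4)=87210 g(20,-2)=90440 g(20,0)=58786
t=21: g(21,-21)=1 g(21,-19)=21 g(21,-17)=209 g(21,-15)=1309 g(21,-13)=5775 g(21,-11)=19019 g(21,-9)=48279 g(21,-7)=95931 g(21,-5)=149226 g(21,-3)=177650 g(21,-1)=149226 g(21,1)=58786
t=22: g(22,-22)=1 g(22,-20)=22 g(22,-18)=230 g(22,-16)=1518 g(22,-14)=7084 g(22,-12)=24794 g(22,-10)=67298 g(22,-8)=144210 g(22,-6)=245157 g(22,-4)=326876 g(22,-2)=326876 g(22,0)=208012
t=23: g(23,-23)=1 g(23,-21)=23 g(23,-19)=252 g(23,-17)=1748 g(23,-15)=8602 g(23,-13)=31878 g(23,-11)=92092 g(23,-9)=211508 g(23,-7)=389367 g(23,-5)=572033 g(23,-3)=653752 g(23,-1)=534888 g(23,1)=208012
t=24: g(24,-24)=1 g(24,-22)=24 g(24,-20)=275 g(24,-18)=2000 g(24,-16)=10350 g(24,-14)=40480 g(24,-12)=123970 g(24,-10)=303600 g(24,-8)=600875 g(24,-6)=961400 g(24,-4)=1225785 g(24,-2)=1188640 g(24,0)=742900
t=25: g(25,-25)=1 g(25,-23)=25 g(25,-21)=299 g(25,-19)=2275 g(25,-17)=12350 g(25,-15)=50830 g(25,-13)=164450 g(25,-11)=427570 g(25,-9)=904475 g(25,-7)=1562275 g(25,-5)=2187185 g(25,-3)=2414425 g(25,-1)=1931540 g(25,1)=742900
t=26: g(26,-26)=1 g(26,-24)=26 g(26,-22)=324 g(26,-20)=2574 g(26,-18)=14625 g(26,-16)=63180 g(26,-14)=215280 g(26,-12)=592020 g(26,-10)=1332045 g(26,-8)=2466750 g(26,-6)=3749460 g(26,-4)=4601610 g(26,-2)=4345965 g(26,0)=2674440
t=27: g(27,-27)=1 g(27,-25)=27 g(27,-23)=350 g(27,-21)=2898 g(27,-19)=17199 g(27,-17)=77805 g(27,-15)=278460 g(27,-13)=807300 g(27,-11)=1924065 g(27,-9)=3798795 g(27,-7)=6216210 g(27,-5)=8351070 g(27,-3)=8947575 g(27,-1)=7020405 g(27,1)=2674440
t=28: g(28,-28)=1 g(28,-26)=28 g(28,-24)=377 g(28,-22)=3248 g(28,-20)=20097 g(28,-18)=95004 g(28,-16)=356265 g(28,-14)=1085760 g(28,-12)=2731365 g(28,-10)=5722860 g(28,-8)=10015005 g(28,-6)=14567280 g(28,-4)=17298645 g(28,-2)=15967980 g(28,0)=9694845
t=29: g(29,-29)=1 g(29,-27)=29 g(29,-25)=405 g(29,-23)=3625 g(29,-21)=23345 g(29,-19)=115101 g(29,-17)=451269 g(29,-15)=1442025 g(29,-13)=3817125 g(29,-11)=8454225 g(29,-9)=15737865 g(29,-7)=24582285 g(29,-5)=31865925 g(29,-3)=33266625 g(29,-1)=25662825 g(29,1)=9694845
Paths never hitting 2: Σ_s g(29,s) = 155117520
Paths hitting 2: 2^29 - 155117520 = 381753392
P = 381753392/536870912 = 23859587/33554432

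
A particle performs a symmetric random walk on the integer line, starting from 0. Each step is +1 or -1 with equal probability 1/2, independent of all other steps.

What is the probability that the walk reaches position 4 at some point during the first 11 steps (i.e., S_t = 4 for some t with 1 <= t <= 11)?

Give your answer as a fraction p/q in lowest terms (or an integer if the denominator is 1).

Count via complement. Let g(t,s) = #length-t paths at position s with S_1..S_t all ≠ 4.
g(t,s) = g(t-1,s-1) + g(t-1,s+1) for s ≠ 4; g(t,4) = 0.
t=0: g(0,0)=1
t=1: g(1,-1)=1 g(1,1)=1
t=2: g(2,-2)=1 g(2,0)=2 g(2,2)=1
t=3: g(3,-3)=1 g(3,-1)=3 g(3,1)=3 g(3,3)=1
t=4: g(4,-4)=1 g(4,-2)=4 g(4,0)=6 g(4,2)=4
t=5: g(5,-5)=1 g(5,-3)=5 g(5,-1)=10 g(5,1)=10 g(5,3)=4
t=6: g(6,-6)=1 g(6,-4)=6 g(6,-2)=15 g(6,0)=20 g(6,2)=14
t=7: g(7,-7)=1 g(7,-5)=7 g(7,-3)=21 g(7,-1)=35 g(7,1)=34 g(7,3)=14
t=8: g(8,-8)=1 g(8,-6)=8 g(8,-4)=28 g(8,-2)=56 g(8,0)=69 g(8,2)=48
t=9: g(9,-9)=1 g(9,-7)=9 g(9,-5)=36 g(9,-3)=84 g(9,-1)=125 g(9,1)=117 g(9,3)=48
t=10: g(10,-10)=1 g(10,-8)=10 g(10,-6)=45 g(10,-4)=120 g(10,-2)=209 g(10,0)=242 g(10,2)=165
t=11: g(11,-11)=1 g(11,-9)=11 g(11,-7)=55 g(11,-5)=165 g(11,-3)=329 g(11,-1)=451 g(11,1)=407 g(11,3)=165
Paths never hitting 4: Σ_s g(11,s) = 1584
Paths hitting 4: 2^11 - 1584 = 464
P = 464/2048 = 29/128

Answer: 29/128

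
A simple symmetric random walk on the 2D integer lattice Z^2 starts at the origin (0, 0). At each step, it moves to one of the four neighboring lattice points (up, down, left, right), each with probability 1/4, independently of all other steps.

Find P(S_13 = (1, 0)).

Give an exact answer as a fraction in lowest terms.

Let h be the number of horizontal steps (so 13-h are vertical). To end at (1,0) need (h+1)/2 right-steps and ((13-h)+0)/2 up-steps.
Sum over h with 1 ≤ h ≤ 13, h ≡ 1 (mod 2), 13-h ≡ 0 (mod 2):
h=1: C(13,1)·C(1,1)·C(12,6) = 13·1·924 = 12012
h=3: C(13,3)·C(3,2)·C(10,5) = 286·3·252 = 216216
h=5: C(13,5)·C(5,3)·C(8,4) = 1287·10·70 = 900900
h=7: C(13,7)·C(7,4)·C(6,3) = 1716·35·20 = 1201200
h=9: C(13,9)·C(9,5)·C(4,2) = 715·126·6 = 540540
h=11: C(13,11)·C(11,6)·C(2,1) = 78·462·2 = 72072
h=13: C(13,13)·C(13,7)·C(0,0) = 1·1716·1 = 1716
Total favorable: 2944656
Total paths: 4^13 = 67108864
P = 2944656/67108864 = 184041/4194304

Answer: 184041/4194304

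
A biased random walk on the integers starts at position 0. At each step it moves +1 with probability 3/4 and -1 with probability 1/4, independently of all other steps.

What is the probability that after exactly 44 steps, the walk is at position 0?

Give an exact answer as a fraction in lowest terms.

To be at 0 after 44 steps: need exactly 22 steps of +1 and 22 of -1.
Number of such sequences: C(44,22) = 2104098963720
Each has probability (3/4)^22 · (1/4)^22 = 31381059609/309485009821345068724781056
P = 2104098963720 · 31381059609/309485009821345068724781056 = 8253606875466556048185/38685626227668133590597632

Answer: 8253606875466556048185/38685626227668133590597632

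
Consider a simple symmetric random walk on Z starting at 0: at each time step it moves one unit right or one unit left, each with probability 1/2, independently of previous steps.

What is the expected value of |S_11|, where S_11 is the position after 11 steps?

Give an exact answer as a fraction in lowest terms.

S_11 takes values m ≡ 1 (mod 2) with |m| ≤ 11; P(S_11=m) = C(11,(11+m)/2)/2^11.
Total paths: 2^11 = 2048
Distribution: P(S=-11)=1/2048, P(S=-9)=11/2048, P(S=-7)=55/2048, P(S=-5)=165/2048, P(S=-3)=330/2048, P(S=-1)=462/2048, P(S=1)=462/2048, P(S=3)=330/2048, P(S=5)=165/2048, P(S=7)=55/2048, P(S=9)=11/2048, P(S=11)=1/2048
E[|S_11|] = Σ_m |m|·P(S_11=m) = 5544/2048 = 693/256

Answer: 693/256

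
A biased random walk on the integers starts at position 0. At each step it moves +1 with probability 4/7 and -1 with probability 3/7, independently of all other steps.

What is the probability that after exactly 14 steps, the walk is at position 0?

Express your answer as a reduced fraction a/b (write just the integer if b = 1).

Answer: 122974765056/678223072849

Derivation:
To be at 0 after 14 steps: need exactly 7 steps of +1 and 7 of -1.
Number of such sequences: C(14,7) = 3432
Each has probability (4/7)^7 · (3/7)^7 = 35831808/678223072849
P = 3432 · 35831808/678223072849 = 122974765056/678223072849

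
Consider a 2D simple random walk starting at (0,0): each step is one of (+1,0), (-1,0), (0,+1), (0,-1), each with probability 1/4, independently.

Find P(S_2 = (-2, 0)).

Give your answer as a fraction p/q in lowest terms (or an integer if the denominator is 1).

Let h be the number of horizontal steps (so 2-h are vertical). To end at (-2,0) need (h-2)/2 right-steps and ((2-h)+0)/2 up-steps.
Sum over h with 2 ≤ h ≤ 2, h ≡ 0 (mod 2), 2-h ≡ 0 (mod 2):
h=2: C(2,2)·C(2,0)·C(0,0) = 1·1·1 = 1
Total favorable: 1
Total paths: 4^2 = 16
P = 1/16 = 1/16

Answer: 1/16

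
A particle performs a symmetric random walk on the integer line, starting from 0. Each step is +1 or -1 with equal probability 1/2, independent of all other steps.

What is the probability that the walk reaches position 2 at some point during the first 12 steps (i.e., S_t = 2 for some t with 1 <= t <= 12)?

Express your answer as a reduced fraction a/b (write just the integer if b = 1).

Count via complement. Let g(t,s) = #length-t paths at position s with S_1..S_t all ≠ 2.
g(t,s) = g(t-1,s-1) + g(t-1,s+1) for s ≠ 2; g(t,2) = 0.
t=0: g(0,0)=1
t=1: g(1,-1)=1 g(1,1)=1
t=2: g(2,-2)=1 g(2,0)=2
t=3: g(3,-3)=1 g(3,-1)=3 g(3,1)=2
t=4: g(4,-4)=1 g(4,-2)=4 g(4,0)=5
t=5: g(5,-5)=1 g(5,-3)=5 g(5,-1)=9 g(5,1)=5
t=6: g(6,-6)=1 g(6,-4)=6 g(6,-2)=14 g(6,0)=14
t=7: g(7,-7)=1 g(7,-5)=7 g(7,-3)=20 g(7,-1)=28 g(7,1)=14
t=8: g(8,-8)=1 g(8,-6)=8 g(8,-4)=27 g(8,-2)=48 g(8,0)=42
t=9: g(9,-9)=1 g(9,-7)=9 g(9,-5)=35 g(9,-3)=75 g(9,-1)=90 g(9,1)=42
t=10: g(10,-10)=1 g(10,-8)=10 g(10,-6)=44 g(10,-4)=110 g(10,-2)=165 g(10,0)=132
t=11: g(11,-11)=1 g(11,-9)=11 g(11,-7)=54 g(11,-5)=154 g(11,-3)=275 g(11,-1)=297 g(11,1)=132
t=12: g(12,-12)=1 g(12,-10)=12 g(12,-8)=65 g(12,-6)=208 g(12,-4)=429 g(12,-2)=572 g(12,0)=429
Paths never hitting 2: Σ_s g(12,s) = 1716
Paths hitting 2: 2^12 - 1716 = 2380
P = 2380/4096 = 595/1024

Answer: 595/1024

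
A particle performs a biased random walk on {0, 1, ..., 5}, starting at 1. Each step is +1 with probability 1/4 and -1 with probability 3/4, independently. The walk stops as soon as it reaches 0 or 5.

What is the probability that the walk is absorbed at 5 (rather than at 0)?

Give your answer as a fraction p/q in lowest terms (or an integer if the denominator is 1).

Answer: 1/121

Derivation:
Biased walk: p = 1/4, q = 3/4, r = q/p = 3
Gambler's ruin: P(hit 5 before 0 | start at 1) = (1 - r^a)/(1 - r^N)
r^1 = 3; r^5 = 243
P = (1 - 3) / (1 - 243) = -2 / -242 = 1/121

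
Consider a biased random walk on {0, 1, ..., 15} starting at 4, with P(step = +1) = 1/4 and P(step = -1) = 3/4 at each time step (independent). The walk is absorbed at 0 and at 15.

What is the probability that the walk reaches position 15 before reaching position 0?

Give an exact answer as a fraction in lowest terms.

Answer: 40/7174453

Derivation:
Biased walk: p = 1/4, q = 3/4, r = q/p = 3
Gambler's ruin: P(hit 15 before 0 | start at 4) = (1 - r^a)/(1 - r^N)
r^4 = 81; r^15 = 14348907
P = (1 - 81) / (1 - 14348907) = -80 / -14348906 = 40/7174453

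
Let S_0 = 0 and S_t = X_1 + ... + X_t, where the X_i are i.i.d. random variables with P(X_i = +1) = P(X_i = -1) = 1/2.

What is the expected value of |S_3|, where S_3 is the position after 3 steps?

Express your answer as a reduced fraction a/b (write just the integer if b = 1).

Answer: 3/2

Derivation:
S_3 takes values m ≡ 1 (mod 2) with |m| ≤ 3; P(S_3=m) = C(3,(3+m)/2)/2^3.
Total paths: 2^3 = 8
Distribution: P(S=-3)=1/8, P(S=-1)=3/8, P(S=1)=3/8, P(S=3)=1/8
E[|S_3|] = Σ_m |m|·P(S_3=m) = 12/8 = 3/2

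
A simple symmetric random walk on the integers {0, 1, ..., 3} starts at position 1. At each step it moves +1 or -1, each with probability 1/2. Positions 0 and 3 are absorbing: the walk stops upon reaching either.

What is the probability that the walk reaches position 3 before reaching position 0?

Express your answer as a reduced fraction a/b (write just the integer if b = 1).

Symmetric walk (p = 1/2): the harmonic-function argument gives P(hit 3 before 0 | start at 1) = a/N.
P = 1/3 = 1/3

Answer: 1/3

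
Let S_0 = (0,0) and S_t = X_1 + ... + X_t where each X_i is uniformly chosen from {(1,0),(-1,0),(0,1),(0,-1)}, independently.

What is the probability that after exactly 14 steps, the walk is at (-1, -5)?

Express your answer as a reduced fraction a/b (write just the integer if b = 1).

Answer: 1002001/134217728

Derivation:
Let h be the number of horizontal steps (so 14-h are vertical). To end at (-1,-5) need (h-1)/2 right-steps and ((14-h)-5)/2 up-steps.
Sum over h with 1 ≤ h ≤ 9, h ≡ 1 (mod 2), 14-h ≡ 1 (mod 2):
h=1: C(14,1)·C(1,0)·C(13,4) = 14·1·715 = 10010
h=3: C(14,3)·C(3,1)·C(11,3) = 364·3·165 = 180180
h=5: C(14,5)·C(5,2)·C(9,2) = 2002·10·36 = 720720
h=7: C(14,7)·C(7,3)·C(7,1) = 3432·35·7 = 840840
h=9: C(14,9)·C(9,4)·C(5,0) = 2002·126·1 = 252252
Total favorable: 2004002
Total paths: 4^14 = 268435456
P = 2004002/268435456 = 1002001/134217728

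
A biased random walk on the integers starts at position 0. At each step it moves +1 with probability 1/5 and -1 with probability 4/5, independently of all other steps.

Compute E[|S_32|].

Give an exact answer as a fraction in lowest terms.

S_32 takes values m ≡ 0 (mod 2) with |m| ≤ 32; P(S_32=m) = C(32,(32+m)/2) · (1/5)^((32+m)/2) · (4/5)^((32-m)/2).
Distribution: P(S=-32)=18446744073709551616/23283064365386962890625, P(S=-30)=147573952589676412928/23283064365386962890625, P(S=-28)=571849066284996100096/23283064365386962890625, P(S=-26)=285924533142498050048/4656612873077392578125, P(S=-24)=518238216320777715712/4656612873077392578125, P(S=-22)=3627667514245444009984/23283064365386962890625, P(S=-20)=4081125953526124511232/23283064365386962890625, P(S=-18)=3789616956845687046144/23283064365386962890625, P(S=-16)=118425529901427720192/931322574615478515625, P(S=-14)=78950353267618480128/931322574615478515625, P(S=-12)=226982265644403130368/4656612873077392578125, P(S=-10)=113491132822201565184/4656612873077392578125, P(S=-8)=49652370609713184768/4656612873077392578125, P(S=-6)=3819413123824091136/931322574615478515625, P(S=-4)=1295872309868888064/931322574615478515625, P(S=-2)=1943808464803332096/4656612873077392578125, P(S=0)=516324123463385088/4656612873077392578125, P(S=2)=121488029050208256/4656612873077392578125, P(S=4)=5062001210425344/931322574615478515625, P(S=6)=932473907183616/931322574615478515625, P(S=8)=757635049586688/4656612873077392578125, P(S=10)=108233578512384/4656612873077392578125, P(S=12)=13529197314048/4656612873077392578125, P(S=14)=294112985088/931322574615478515625, P(S=16)=27573092352/931322574615478515625, P(S=18)=55146184704/23283064365386962890625, P(S=20)=3711762432/23283064365386962890625, P(S=22)=206209024/23283064365386962890625, P(S=24)=1841152/4656612873077392578125, P(S=26)=63488/4656612873077392578125, P(S=28)=7936/23283064365386962890625, P(S=30)=128/23283064365386962890625, P(S=32)=1/23283064365386962890625
E[|S_32|] = Σ_m |m|·P(S_32=m) = 89407726201234251260064/4656612873077392578125

Answer: 89407726201234251260064/4656612873077392578125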